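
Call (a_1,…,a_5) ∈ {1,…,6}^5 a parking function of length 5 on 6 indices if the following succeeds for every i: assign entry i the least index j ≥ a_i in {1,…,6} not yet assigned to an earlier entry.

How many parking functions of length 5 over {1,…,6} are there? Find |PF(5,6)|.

#PF = (6+1−5)·(6+1)^{5−1} = 2 · 2401 = 4802
One tuple (3,6,2,4,5) → sorted (2,3,4,5,6): b_i ≤ 1+i ∀i, a PF.

4802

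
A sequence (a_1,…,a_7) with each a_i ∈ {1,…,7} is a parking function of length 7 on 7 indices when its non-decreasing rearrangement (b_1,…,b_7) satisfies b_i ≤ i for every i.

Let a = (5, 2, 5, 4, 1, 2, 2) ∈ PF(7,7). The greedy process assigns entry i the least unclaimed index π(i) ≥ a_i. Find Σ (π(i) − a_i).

7

Σπ = 28 ({1..7} each once); Σa = 5+2+5+4+1+2+2 = 21; disp = 28−21 = 7.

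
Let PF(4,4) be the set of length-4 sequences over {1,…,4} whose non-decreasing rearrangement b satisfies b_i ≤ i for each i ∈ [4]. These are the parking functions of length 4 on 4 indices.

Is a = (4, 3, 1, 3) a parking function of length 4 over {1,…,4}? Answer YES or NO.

NO

Rearranged: b = (1, 3, 3, 4).
  b_1=1 ≤ 1
  b_2=3 > 2
  fails at i=2 ⇒ NO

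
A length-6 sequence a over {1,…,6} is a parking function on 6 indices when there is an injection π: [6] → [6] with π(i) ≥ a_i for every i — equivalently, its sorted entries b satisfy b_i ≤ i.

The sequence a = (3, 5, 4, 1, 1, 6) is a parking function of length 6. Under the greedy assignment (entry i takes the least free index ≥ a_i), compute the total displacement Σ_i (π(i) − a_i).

Σπ = 21 ({1..6} each once); Σa = 3+5+4+1+1+6 = 20; disp = 21−20 = 1.

1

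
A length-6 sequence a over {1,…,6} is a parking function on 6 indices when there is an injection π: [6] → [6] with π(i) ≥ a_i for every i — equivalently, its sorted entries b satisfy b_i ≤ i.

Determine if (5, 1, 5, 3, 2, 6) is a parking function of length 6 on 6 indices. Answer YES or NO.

Rearranged: b = (1, 2, 3, 5, 5, 6).
  b_1=1 ≤ 1
  b_2=2 ≤ 2
  b_3=3 ≤ 3
  b_4=5 > 4
  fails at i=4 ⇒ NO

NO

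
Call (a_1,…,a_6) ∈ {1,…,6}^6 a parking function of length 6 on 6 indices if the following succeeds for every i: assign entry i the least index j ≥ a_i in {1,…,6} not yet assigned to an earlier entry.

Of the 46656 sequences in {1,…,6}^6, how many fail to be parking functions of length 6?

29849

#PF = 1·7^5 = 1·16807 = 16807 (Konheim–Weiss)
E.g. (5,5,4,5,6,3) → sorted (3,4,5,5,5,6): b_1=3>1, not a PF.
Total 46656; non-PF = 46656−16807 = 29849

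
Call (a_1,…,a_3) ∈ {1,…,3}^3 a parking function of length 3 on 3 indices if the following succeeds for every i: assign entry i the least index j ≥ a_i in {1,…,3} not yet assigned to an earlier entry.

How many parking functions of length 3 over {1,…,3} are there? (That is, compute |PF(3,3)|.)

16

Count = 1·4^2 = 1·16 = 16
Check (2,1,1) → sorted (1,1,2): b_i ≤ i ∀i, a PF.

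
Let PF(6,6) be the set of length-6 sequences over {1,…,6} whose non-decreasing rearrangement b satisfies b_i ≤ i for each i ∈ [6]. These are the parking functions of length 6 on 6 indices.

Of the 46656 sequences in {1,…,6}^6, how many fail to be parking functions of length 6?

29849

Count = (6−6+1)·(6+1)^(6−1) = 1 · 16807 = 16807 (Pollak)
Check (5,6,5,2,3,6) → sorted (2,3,5,5,6,6): b_1=2>1, not a PF.
So 46656 − 16807 = 29849 fail.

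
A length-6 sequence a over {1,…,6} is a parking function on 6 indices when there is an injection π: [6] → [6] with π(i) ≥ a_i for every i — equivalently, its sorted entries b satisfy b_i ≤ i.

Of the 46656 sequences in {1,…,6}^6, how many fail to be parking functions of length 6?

Count = (7−6)·7^(6−1) = 1×16807 = 16807
E.g. (6,4,5,6,6,5) → sorted (4,5,5,6,6,6): b_1=4>1, not a PF.
Total 46656; non-PF = 46656−16807 = 29849

29849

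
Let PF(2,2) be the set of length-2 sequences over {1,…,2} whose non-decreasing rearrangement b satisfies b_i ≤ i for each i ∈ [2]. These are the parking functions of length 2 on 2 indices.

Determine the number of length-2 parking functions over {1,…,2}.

#PF = (3−2)·3^(2−1) = 1 · 3 = 3 (Konheim–Weiss)
One tuple (1,1) → sorted (1,1): b_i ≤ i ∀i, a PF.

3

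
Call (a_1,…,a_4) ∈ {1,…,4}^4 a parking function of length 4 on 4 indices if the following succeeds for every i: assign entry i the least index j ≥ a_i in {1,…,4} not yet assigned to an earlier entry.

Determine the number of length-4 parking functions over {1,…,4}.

125

#PF = 1·5^3 = 1 · 125 = 125 (Konheim–Weiss)
E.g. (3,1,2,2) → sorted (1,2,2,3): b_i ≤ i ∀i, a PF.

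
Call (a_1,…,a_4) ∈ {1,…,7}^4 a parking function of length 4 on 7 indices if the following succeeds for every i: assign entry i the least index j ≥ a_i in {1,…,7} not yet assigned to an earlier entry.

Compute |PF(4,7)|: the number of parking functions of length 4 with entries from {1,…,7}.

#PF = (7+1−4)·(7+1)^{4−1} = 4 · 512 = 2048 (Pollak)
Check (3,1,7,3) → sorted (1,3,3,7): b_i ≤ 3+i ∀i, a PF.

2048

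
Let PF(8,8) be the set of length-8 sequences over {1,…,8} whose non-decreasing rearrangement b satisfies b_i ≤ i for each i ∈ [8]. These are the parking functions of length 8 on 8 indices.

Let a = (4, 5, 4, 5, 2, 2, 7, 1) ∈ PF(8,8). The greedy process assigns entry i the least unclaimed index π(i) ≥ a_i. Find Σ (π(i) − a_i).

Σπ = 8·9/2 = 36 (π permutes [8]); Σa = 4+5+4+5+2+2+7+1 = 30; disp = 36−30 = 6.

6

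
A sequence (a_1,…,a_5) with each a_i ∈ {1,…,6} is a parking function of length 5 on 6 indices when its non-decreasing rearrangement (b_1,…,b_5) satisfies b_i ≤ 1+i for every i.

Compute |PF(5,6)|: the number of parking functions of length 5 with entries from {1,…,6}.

|PF(5,6)| = (7−5)·7^(5−1) = 2×2401 = 4802 [KW]
One tuple (1,2,4,3,4) → sorted (1,2,3,4,4): b_i ≤ 1+i ∀i, a PF.

4802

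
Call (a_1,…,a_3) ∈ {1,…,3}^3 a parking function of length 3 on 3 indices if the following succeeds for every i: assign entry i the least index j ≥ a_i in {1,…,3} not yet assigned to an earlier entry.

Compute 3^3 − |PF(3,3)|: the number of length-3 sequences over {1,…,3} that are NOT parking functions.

|PF| = (3+1−3)·(3+1)^{3−1} = 1·16 = 16 (Konheim–Weiss)
One tuple (3,2,3) → sorted (2,3,3): b_1=2>1, not a PF.
Total 27; non-PF = 27−16 = 11

11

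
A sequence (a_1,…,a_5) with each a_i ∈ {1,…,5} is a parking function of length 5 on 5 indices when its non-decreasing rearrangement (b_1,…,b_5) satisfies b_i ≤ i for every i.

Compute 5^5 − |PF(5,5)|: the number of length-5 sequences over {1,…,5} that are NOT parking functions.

Count = 1·6^4 = 1 · 1296 = 1296
E.g. (3,4,3,3,3) → sorted (3,3,3,3,4): b_1=3>1, not a PF.
Total 3125; non-PF = 3125−1296 = 1829

1829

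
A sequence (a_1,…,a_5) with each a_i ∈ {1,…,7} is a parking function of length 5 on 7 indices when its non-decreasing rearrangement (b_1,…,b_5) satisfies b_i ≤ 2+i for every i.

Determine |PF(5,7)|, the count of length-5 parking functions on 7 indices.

|PF| = 3·8^4 = 3×4096 = 12288 (Pollak)
Example (2,2,1,6,4) → sorted (1,2,2,4,6): b_i ≤ 2+i ∀i, a PF.

12288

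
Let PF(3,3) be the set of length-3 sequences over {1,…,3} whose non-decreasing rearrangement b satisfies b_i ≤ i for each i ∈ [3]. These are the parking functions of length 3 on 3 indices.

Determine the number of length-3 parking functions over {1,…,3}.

Count = 1·4^2 = 1 · 16 = 16 (Pollak)
Example (2,2,1) → sorted (1,2,2): b_i ≤ i ∀i, a PF.

16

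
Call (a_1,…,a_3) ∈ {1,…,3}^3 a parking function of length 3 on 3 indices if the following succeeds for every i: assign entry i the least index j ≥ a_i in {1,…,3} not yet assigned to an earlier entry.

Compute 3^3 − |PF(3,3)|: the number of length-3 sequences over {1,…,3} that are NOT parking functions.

|PF(3,3)| = (3+1−3)·(3+1)^{3−1} = 1×16 = 16 [KW]
One tuple (2,2,3) → sorted (2,2,3): b_1=2>1, not a PF.
Total 27; non-PF = 27−16 = 11

11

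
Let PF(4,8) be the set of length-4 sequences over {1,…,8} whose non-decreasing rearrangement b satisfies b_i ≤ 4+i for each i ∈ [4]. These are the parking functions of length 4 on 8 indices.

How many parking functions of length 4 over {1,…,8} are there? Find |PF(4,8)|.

Count = (8+1−4)·(8+1)^{4−1} = 5×729 = 3645 (Konheim–Weiss)
One tuple (4,5,2,1) → sorted (1,2,4,5): b_i ≤ 4+i ∀i, a PF.

3645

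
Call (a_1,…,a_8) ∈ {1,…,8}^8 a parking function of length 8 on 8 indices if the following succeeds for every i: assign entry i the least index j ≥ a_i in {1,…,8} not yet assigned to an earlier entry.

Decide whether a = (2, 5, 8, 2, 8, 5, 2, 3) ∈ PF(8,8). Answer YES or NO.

NO

Sorted: b = (2, 2, 2, 3, 5, 5, 8, 8).
  b_1=2 > 1
  fails at i=1 ⇒ NO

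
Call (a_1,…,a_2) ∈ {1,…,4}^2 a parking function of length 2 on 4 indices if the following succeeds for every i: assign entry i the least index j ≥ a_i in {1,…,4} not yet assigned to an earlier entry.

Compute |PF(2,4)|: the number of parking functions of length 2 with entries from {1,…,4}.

|PF(2,4)| = (4+1−2)·(4+1)^{2−1} = 3·5 = 15 [KW]
E.g. (4,2) → sorted (2,4): b_i ≤ 2+i ∀i, a PF.

15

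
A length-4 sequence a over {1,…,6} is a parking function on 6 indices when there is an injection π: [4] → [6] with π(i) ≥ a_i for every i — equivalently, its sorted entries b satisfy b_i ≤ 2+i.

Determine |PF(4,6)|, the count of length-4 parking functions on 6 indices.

1029

|PF(4,6)| = (7−4)·7^(4−1) = 3×343 = 1029 [KW]
Example (1,3,6,4) → sorted (1,3,4,6): b_i ≤ 2+i ∀i, a PF.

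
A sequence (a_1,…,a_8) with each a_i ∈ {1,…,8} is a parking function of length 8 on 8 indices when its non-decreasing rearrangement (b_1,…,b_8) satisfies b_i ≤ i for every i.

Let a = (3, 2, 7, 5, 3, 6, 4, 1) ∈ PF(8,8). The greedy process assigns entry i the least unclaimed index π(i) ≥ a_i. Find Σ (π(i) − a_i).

5

Σπ = 36 ({1..8} each once); Σa = 3+2+7+5+3+6+4+1 = 31; disp = 36−31 = 5.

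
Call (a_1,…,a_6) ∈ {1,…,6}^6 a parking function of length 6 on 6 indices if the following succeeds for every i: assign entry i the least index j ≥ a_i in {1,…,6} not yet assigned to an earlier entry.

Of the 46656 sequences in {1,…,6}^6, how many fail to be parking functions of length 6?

|PF(6,6)| = (6−6+1)·(6+1)^(6−1) = 1·16807 = 16807 [KW]
One tuple (4,6,5,6,4,5) → sorted (4,4,5,5,6,6): b_1=4>1, not a PF.
Total 46656; non-PF = 46656−16807 = 29849

29849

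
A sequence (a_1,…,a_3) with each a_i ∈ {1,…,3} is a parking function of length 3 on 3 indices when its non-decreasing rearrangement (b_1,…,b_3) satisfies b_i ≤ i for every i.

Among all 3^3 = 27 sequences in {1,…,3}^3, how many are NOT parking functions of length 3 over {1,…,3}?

Count = (3+1−3)·(3+1)^{3−1} = 1·16 = 16 (Pollak)
Example (3,3,3) → sorted (3,3,3): b_1=3>1, not a PF.
Total 27; non-PF = 27−16 = 11

11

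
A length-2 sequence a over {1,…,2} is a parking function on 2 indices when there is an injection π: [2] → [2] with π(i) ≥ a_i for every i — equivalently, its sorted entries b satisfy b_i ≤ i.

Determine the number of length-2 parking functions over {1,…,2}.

3

|PF(2,2)| = (2+1−2)·(2+1)^{2−1} = 1×3 = 3 (Konheim–Weiss)
One tuple (1,1) → sorted (1,1): b_i ≤ i ∀i, a PF.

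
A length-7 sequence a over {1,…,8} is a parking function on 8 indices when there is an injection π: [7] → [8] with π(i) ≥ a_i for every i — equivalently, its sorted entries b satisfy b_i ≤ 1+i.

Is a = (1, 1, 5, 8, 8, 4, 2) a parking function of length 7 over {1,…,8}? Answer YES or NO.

Sorted: b = (1, 1, 2, 4, 5, 8, 8).
  b_1=1 ≤ 2
  b_2=1 ≤ 3
  b_3=2 ≤ 4
  b_4=4 ≤ 5
  b_5=5 ≤ 6
  b_6=8 > 7
  fails at i=6 ⇒ NO

NO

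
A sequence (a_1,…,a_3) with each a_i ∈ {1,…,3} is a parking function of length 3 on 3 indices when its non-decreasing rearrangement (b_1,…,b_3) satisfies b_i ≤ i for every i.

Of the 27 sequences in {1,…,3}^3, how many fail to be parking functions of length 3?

#PF = (4−3)·4^(3−1) = 1 · 16 = 16 (Pollak)
Check (2,2,2) → sorted (2,2,2): b_1=2>1, not a PF.
3^3 − 16 = 27 − 16 = 11

11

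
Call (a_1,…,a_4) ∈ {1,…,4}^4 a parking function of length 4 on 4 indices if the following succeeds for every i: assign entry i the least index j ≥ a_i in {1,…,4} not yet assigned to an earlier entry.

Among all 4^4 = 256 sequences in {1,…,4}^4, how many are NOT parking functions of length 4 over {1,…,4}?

|PF(4,4)| = (4+1−4)·(4+1)^{4−1} = 1 · 125 = 125
Check (4,3,3,4) → sorted (3,3,4,4): b_1=3>1, not a PF.
Total 256; non-PF = 256−125 = 131

131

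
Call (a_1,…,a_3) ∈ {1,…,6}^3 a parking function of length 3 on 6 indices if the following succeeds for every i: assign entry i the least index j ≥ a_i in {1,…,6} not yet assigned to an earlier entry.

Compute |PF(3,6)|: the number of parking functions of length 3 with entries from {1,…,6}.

196

Count = (6+1−3)·(6+1)^{3−1} = 4 · 49 = 196 [KW]
E.g. (3,3,1) → sorted (1,3,3): b_i ≤ 3+i ∀i, a PF.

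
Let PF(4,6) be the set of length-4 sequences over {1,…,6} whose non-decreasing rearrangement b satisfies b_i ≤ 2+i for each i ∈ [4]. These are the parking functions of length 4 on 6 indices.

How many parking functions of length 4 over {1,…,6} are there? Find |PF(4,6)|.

1029

|PF(4,6)| = (7−4)·7^(4−1) = 3×343 = 1029 [KW]
E.g. (6,3,1,5) → sorted (1,3,5,6): b_i ≤ 2+i ∀i, a PF.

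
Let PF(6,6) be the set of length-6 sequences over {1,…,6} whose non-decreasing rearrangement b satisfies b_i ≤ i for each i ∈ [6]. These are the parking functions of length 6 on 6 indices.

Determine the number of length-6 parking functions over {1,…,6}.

16807

#PF = (6+1−6)·(6+1)^{6−1} = 1·16807 = 16807 (Pollak)
E.g. (2,5,4,1,5,3) → sorted (1,2,3,4,5,5): b_i ≤ i ∀i, a PF.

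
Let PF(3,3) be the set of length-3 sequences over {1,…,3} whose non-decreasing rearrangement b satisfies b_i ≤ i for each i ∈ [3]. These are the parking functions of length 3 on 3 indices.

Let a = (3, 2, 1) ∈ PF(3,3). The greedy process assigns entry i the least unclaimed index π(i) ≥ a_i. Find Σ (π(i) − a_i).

Σπ(i) = 1+…+3 = 6; Σa = 3+2+1 = 6; disp = 6−6 = 0.

0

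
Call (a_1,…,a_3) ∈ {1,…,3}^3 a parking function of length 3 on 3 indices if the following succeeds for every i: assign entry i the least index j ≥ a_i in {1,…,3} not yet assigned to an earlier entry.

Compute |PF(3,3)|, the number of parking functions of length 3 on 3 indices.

16

|PF| = (3−3+1)·(3+1)^(3−1) = 1 · 16 = 16 [KW]
One tuple (1,2,2) → sorted (1,2,2): b_i ≤ i ∀i, a PF.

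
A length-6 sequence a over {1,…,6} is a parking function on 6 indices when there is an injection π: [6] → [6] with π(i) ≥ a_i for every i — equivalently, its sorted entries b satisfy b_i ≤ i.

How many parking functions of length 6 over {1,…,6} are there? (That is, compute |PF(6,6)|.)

16807

|PF| = (6+1−6)·(6+1)^{6−1} = 1·16807 = 16807 [KW]
Example (3,1,5,2,4,6) → sorted (1,2,3,4,5,6): b_i ≤ i ∀i, a PF.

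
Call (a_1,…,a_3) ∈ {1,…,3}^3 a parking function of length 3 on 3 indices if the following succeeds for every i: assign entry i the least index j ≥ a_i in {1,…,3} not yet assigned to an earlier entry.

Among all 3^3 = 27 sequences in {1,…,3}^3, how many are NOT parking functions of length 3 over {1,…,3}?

11

#PF = (3+1−3)·(3+1)^{3−1} = 1 · 16 = 16 [KW]
Check (3,3,3) → sorted (3,3,3): b_1=3>1, not a PF.
3^3 − 16 = 27 − 16 = 11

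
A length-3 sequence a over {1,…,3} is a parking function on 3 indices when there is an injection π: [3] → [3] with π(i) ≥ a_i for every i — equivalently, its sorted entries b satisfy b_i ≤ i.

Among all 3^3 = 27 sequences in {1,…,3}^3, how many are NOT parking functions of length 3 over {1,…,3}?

11

|PF| = (4−3)·4^(3−1) = 1×16 = 16 (Konheim–Weiss)
Check (3,3,2) → sorted (2,3,3): b_1=2>1, not a PF.
Total 27; non-PF = 27−16 = 11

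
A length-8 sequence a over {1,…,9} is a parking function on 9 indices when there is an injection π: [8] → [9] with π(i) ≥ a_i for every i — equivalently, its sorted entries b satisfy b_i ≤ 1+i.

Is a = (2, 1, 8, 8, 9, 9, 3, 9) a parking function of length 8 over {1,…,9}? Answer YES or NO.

NO

Sorted: b = (1, 2, 3, 8, 8, 9, 9, 9).
  b_1=1 ≤ 2
  b_2=2 ≤ 3
  b_3=3 ≤ 4
  b_4=8 > 5
  fails at i=4 ⇒ NO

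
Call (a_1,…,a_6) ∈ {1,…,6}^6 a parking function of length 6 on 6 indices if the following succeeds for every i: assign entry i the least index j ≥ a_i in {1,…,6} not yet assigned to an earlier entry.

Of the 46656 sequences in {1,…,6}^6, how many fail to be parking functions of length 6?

|PF| = (6−6+1)·(6+1)^(6−1) = 1·16807 = 16807
Example (4,5,6,5,5,5) → sorted (4,5,5,5,5,6): b_1=4>1, not a PF.
So 46656 − 16807 = 29849 fail.

29849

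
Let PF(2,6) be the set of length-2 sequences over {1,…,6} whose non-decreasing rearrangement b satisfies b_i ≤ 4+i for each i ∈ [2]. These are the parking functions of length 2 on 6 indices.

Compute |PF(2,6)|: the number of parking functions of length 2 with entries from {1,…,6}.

35

Count = 5·7^1 = 5 · 7 = 35 [KW]
E.g. (1,2) → sorted (1,2): b_i ≤ 4+i ∀i, a PF.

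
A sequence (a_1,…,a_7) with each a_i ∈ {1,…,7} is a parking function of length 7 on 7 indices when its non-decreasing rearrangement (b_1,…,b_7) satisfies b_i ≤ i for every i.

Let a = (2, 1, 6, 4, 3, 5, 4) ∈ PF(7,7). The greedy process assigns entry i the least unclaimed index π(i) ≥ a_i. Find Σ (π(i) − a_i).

3

Σπ = 7·8/2 = 28 (π permutes [7]); Σa = 2+1+6+4+3+5+4 = 25; disp = 28−25 = 3.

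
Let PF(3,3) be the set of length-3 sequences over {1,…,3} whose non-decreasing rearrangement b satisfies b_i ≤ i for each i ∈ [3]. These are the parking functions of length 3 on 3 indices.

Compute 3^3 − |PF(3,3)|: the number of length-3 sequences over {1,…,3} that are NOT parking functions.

|PF| = (3−3+1)·(3+1)^(3−1) = 1×16 = 16 (Pollak)
One tuple (2,3,3) → sorted (2,3,3): b_1=2>1, not a PF.
3^3 − 16 = 27 − 16 = 11

11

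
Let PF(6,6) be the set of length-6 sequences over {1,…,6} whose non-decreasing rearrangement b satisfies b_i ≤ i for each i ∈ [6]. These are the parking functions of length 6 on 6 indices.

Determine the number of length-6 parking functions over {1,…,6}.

16807

#PF = (7−6)·7^(6−1) = 1×16807 = 16807 [KW]
Check (1,1,3,6,1,1) → sorted (1,1,1,1,3,6): b_i ≤ i ∀i, a PF.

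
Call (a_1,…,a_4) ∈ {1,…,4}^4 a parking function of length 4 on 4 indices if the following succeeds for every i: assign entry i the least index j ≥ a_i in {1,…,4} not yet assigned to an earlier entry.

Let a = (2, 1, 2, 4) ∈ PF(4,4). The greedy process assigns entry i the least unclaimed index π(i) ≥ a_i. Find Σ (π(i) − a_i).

1

Σπ(i) = 1+…+4 = 10; Σa = 2+1+2+4 = 9; disp = 10−9 = 1.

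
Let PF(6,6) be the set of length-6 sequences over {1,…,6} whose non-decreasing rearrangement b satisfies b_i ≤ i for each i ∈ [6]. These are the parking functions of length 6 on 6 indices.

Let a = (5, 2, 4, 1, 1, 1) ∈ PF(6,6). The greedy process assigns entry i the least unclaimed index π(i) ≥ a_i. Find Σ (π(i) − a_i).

Σπ = 21 ({1..6} each once); Σa = 5+2+4+1+1+1 = 14; disp = 21−14 = 7.

7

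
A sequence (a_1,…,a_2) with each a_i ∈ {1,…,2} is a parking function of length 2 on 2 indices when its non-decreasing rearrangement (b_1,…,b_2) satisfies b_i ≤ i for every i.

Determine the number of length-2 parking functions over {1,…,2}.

3

|PF| = (2−2+1)·(2+1)^(2−1) = 1·3 = 3 (Konheim–Weiss)
E.g. (1,2) → sorted (1,2): b_i ≤ i ∀i, a PF.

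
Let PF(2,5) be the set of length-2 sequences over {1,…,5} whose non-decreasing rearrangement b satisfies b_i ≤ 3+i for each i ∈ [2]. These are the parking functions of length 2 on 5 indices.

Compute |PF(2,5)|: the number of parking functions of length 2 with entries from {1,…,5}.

#PF = (5−2+1)·(5+1)^(2−1) = 4×6 = 24 [KW]
One tuple (3,5) → sorted (3,5): b_i ≤ 3+i ∀i, a PF.

24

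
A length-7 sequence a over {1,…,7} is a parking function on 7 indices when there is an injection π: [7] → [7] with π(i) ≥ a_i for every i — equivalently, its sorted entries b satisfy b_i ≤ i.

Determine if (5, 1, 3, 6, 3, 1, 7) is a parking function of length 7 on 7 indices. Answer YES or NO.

YES

Rearranged: b = (1, 1, 3, 3, 5, 6, 7).
  b_1=1 ≤ 1
  b_2=1 ≤ 2
  b_3=3 ≤ 3
  b_4=3 ≤ 4
  b_5=5 ≤ 5
  b_6=6 ≤ 6
  b_7=7 ≤ 7
All bounds hold ⇒ YES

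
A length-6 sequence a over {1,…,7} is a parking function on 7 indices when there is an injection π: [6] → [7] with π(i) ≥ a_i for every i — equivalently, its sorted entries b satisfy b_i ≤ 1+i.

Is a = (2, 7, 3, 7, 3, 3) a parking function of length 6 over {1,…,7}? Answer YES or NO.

NO

Sorted: b = (2, 3, 3, 3, 7, 7).
  b_1=2 ≤ 2
  b_2=3 ≤ 3
  b_3=3 ≤ 4
  b_4=3 ≤ 5
  b_5=7 > 6
  fails at i=5 ⇒ NO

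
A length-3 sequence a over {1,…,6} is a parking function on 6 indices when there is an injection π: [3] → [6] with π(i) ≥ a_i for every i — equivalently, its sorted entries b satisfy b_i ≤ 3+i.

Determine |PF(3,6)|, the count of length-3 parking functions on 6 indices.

#PF = (7−3)·7^(3−1) = 4 · 49 = 196 (Konheim–Weiss)
Check (1,5,4) → sorted (1,4,5): b_i ≤ 3+i ∀i, a PF.

196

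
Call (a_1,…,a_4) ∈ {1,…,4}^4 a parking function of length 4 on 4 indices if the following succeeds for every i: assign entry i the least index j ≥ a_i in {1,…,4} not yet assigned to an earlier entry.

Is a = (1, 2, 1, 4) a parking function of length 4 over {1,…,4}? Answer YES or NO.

YES

Rearranged: b = (1, 1, 2, 4).
  b_1=1 ≤ 1
  b_2=1 ≤ 2
  b_3=2 ≤ 3
  b_4=4 ≤ 4
All bounds hold ⇒ YES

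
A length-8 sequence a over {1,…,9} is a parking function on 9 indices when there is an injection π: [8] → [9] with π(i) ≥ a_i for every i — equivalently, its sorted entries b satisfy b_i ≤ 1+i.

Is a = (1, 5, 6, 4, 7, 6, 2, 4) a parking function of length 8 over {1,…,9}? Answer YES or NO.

YES

Sorted: b = (1, 2, 4, 4, 5, 6, 6, 7).
  b_1=1 ≤ 2
  b_2=2 ≤ 3
  b_3=4 ≤ 4
  b_4=4 ≤ 5
  b_5=5 ≤ 6
  b_6=6 ≤ 7
  b_7=6 ≤ 8
  b_8=7 ≤ 9
All bounds hold ⇒ YES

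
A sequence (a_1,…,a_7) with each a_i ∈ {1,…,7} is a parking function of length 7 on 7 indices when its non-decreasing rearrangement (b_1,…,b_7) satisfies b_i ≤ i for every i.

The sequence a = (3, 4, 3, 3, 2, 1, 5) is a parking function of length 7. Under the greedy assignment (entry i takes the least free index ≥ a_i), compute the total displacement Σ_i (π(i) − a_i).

7

Σπ = 28 ({1..7} each once); Σa = 3+4+3+3+2+1+5 = 21; disp = 28−21 = 7.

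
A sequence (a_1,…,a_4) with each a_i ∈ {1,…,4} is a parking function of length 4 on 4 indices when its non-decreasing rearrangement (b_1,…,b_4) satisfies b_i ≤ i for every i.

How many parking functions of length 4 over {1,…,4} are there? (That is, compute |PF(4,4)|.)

125

Count = (5−4)·5^(4−1) = 1×125 = 125 (Pollak)
One tuple (2,1,3,2) → sorted (1,2,2,3): b_i ≤ i ∀i, a PF.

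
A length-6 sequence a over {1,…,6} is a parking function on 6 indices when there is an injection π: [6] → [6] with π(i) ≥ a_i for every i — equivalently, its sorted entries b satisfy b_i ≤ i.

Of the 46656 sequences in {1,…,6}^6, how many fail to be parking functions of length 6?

29849

#PF = (6−6+1)·(6+1)^(6−1) = 1·16807 = 16807 (Konheim–Weiss)
Check (5,4,4,6,5,3) → sorted (3,4,4,5,5,6): b_1=3>1, not a PF.
So 46656 − 16807 = 29849 fail.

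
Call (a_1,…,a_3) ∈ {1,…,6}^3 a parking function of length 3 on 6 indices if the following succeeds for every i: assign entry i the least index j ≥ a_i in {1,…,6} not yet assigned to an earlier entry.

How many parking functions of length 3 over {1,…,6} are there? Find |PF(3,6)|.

|PF(3,6)| = (6+1−3)·(6+1)^{3−1} = 4×49 = 196 (Pollak)
E.g. (4,4,4) → sorted (4,4,4): b_i ≤ 3+i ∀i, a PF.

196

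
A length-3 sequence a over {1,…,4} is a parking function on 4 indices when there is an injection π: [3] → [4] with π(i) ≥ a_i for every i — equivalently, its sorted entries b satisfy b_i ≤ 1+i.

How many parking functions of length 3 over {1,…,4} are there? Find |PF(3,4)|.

50

#PF = (4+1−3)·(4+1)^{3−1} = 2·25 = 50 (Konheim–Weiss)
E.g. (1,1,3) → sorted (1,1,3): b_i ≤ 1+i ∀i, a PF.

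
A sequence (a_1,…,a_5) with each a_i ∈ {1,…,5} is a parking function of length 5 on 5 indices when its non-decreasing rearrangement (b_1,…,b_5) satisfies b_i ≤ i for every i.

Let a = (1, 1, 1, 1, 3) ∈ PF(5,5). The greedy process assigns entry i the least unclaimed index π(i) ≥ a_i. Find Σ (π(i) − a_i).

Σπ = 5·6/2 = 15 (π permutes [5]); Σa = 1+1+1+1+3 = 7; disp = 15−7 = 8.

8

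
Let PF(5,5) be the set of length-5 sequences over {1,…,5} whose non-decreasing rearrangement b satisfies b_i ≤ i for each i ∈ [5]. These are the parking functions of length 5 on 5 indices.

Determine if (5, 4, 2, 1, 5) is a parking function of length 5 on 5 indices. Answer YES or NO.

NO

Rearranged: b = (1, 2, 4, 5, 5).
  b_1=1 ≤ 1
  b_2=2 ≤ 2
  b_3=4 > 3
  fails at i=3 ⇒ NO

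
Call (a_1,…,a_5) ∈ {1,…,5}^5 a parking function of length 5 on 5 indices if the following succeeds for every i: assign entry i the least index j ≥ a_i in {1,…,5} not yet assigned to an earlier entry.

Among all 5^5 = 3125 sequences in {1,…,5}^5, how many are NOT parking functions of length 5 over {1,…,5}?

|PF(5,5)| = (5−5+1)·(5+1)^(5−1) = 1·1296 = 1296
Check (3,5,3,5,4) → sorted (3,3,4,5,5): b_1=3>1, not a PF.
So 3125 − 1296 = 1829 fail.

1829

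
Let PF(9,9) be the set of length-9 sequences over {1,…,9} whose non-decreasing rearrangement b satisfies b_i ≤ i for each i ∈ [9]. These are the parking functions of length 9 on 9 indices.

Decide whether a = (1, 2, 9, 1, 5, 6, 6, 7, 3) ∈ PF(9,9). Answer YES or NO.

Order a: b = (1, 1, 2, 3, 5, 6, 6, 7, 9).
  b_1=1 ≤ 1
  b_2=1 ≤ 2
  b_3=2 ≤ 3
  b_4=3 ≤ 4
  b_5=5 ≤ 5
  b_6=6 ≤ 6
  b_7=6 ≤ 7
  b_8=7 ≤ 8
  b_9=9 ≤ 9
All bounds hold ⇒ YES

YES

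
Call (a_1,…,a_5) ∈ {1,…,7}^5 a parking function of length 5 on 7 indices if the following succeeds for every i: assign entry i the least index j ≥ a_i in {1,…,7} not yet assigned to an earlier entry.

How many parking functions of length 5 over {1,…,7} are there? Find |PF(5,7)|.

12288

Count = (7+1−5)·(7+1)^{5−1} = 3·4096 = 12288 (Konheim–Weiss)
Example (2,4,5,7,3) → sorted (2,3,4,5,7): b_i ≤ 2+i ∀i, a PF.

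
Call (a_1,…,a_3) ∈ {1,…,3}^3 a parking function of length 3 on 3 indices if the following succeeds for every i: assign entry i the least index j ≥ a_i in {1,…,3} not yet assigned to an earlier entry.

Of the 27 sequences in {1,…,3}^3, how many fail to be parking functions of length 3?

11

#PF = (3−3+1)·(3+1)^(3−1) = 1×16 = 16
E.g. (3,3,3) → sorted (3,3,3): b_1=3>1, not a PF.
So 27 − 16 = 11 fail.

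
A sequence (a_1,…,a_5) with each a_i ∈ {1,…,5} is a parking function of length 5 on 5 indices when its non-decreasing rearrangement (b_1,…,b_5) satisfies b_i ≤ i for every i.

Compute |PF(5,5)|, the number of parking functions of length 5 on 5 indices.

1296

Count = (6−5)·6^(5−1) = 1 · 1296 = 1296 [KW]
Check (3,4,1,2,1) → sorted (1,1,2,3,4): b_i ≤ i ∀i, a PF.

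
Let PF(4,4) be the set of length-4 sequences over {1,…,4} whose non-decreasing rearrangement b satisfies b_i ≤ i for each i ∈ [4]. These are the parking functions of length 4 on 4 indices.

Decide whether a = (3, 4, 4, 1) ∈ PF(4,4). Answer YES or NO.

Rearranged: b = (1, 3, 4, 4).
  b_1=1 ≤ 1
  b_2=3 > 2
  fails at i=2 ⇒ NO

NO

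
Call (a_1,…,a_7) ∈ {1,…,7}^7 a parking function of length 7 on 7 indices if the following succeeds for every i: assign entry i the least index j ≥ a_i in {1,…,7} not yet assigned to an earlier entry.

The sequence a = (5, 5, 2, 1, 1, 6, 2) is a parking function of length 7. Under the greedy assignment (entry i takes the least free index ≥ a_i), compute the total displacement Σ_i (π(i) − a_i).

Σπ(i) = 1+…+7 = 28; Σa = 5+5+2+1+1+6+2 = 22; disp = 28−22 = 6.

6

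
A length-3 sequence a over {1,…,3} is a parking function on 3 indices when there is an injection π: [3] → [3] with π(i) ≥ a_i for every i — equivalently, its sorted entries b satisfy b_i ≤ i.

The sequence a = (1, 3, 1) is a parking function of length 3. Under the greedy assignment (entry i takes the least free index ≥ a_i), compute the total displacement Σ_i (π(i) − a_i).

1

Σπ = 6 ({1..3} each once); Σa = 1+3+1 = 5; disp = 6−5 = 1.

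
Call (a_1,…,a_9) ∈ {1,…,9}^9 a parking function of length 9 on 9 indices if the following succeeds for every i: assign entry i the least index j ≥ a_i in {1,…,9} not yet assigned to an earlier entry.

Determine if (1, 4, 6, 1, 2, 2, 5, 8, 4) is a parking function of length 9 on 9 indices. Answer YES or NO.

YES

Rearranged: b = (1, 1, 2, 2, 4, 4, 5, 6, 8).
  b_1=1 ≤ 1
  b_2=1 ≤ 2
  b_3=2 ≤ 3
  b_4=2 ≤ 4
  b_5=4 ≤ 5
  b_6=4 ≤ 6
  b_7=5 ≤ 7
  b_8=6 ≤ 8
  b_9=8 ≤ 9
All bounds hold ⇒ YES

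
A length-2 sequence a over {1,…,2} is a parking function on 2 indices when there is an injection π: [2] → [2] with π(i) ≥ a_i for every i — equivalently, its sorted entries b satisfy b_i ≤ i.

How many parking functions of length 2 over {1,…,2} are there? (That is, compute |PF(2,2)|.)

3

#PF = (2−2+1)·(2+1)^(2−1) = 1 · 3 = 3 (Pollak)
Example (1,2) → sorted (1,2): b_i ≤ i ∀i, a PF.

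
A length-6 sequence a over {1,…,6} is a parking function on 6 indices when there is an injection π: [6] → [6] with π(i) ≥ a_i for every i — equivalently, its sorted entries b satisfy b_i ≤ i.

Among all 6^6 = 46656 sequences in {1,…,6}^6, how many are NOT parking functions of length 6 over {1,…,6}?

29849

|PF| = (6−6+1)·(6+1)^(6−1) = 1 · 16807 = 16807
One tuple (4,4,5,5,5,3) → sorted (3,4,4,5,5,5): b_1=3>1, not a PF.
So 46656 − 16807 = 29849 fail.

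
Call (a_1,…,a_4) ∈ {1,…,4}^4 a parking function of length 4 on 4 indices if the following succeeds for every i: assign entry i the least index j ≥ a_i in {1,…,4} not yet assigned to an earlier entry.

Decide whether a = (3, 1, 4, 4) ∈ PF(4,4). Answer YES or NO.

NO

Rearranged: b = (1, 3, 4, 4).
  b_1=1 ≤ 1
  b_2=3 > 2
  fails at i=2 ⇒ NO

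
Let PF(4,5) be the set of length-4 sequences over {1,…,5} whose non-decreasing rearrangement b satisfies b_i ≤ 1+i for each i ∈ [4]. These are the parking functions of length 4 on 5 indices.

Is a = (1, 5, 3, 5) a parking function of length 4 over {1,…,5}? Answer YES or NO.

Sorted: b = (1, 3, 5, 5).
  b_1=1 ≤ 2
  b_2=3 ≤ 3
  b_3=5 > 4
  fails at i=3 ⇒ NO

NO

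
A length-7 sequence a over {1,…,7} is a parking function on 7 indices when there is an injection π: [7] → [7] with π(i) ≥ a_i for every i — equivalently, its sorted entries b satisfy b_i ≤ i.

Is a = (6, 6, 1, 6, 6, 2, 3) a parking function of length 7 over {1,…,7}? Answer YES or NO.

NO

Order a: b = (1, 2, 3, 6, 6, 6, 6).
  b_1=1 ≤ 1
  b_2=2 ≤ 2
  b_3=3 ≤ 3
  b_4=6 > 4
  fails at i=4 ⇒ NO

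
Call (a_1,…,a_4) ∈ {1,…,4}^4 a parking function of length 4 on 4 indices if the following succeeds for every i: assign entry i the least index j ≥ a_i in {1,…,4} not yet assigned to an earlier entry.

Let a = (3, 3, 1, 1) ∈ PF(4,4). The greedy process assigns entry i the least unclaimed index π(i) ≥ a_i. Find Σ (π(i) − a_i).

2

Σπ(i) = 1+…+4 = 10; Σa = 3+3+1+1 = 8; disp = 10−8 = 2.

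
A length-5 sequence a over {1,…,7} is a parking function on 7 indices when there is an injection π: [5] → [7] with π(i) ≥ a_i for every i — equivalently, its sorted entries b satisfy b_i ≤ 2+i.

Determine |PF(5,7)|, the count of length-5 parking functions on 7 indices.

|PF| = (7+1−5)·(7+1)^{5−1} = 3·4096 = 12288 (Pollak)
Check (5,6,2,5,3) → sorted (2,3,5,5,6): b_i ≤ 2+i ∀i, a PF.

12288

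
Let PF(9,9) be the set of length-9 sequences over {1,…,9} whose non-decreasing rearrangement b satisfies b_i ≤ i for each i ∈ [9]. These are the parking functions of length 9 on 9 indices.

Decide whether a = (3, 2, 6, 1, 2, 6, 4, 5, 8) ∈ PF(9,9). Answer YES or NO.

YES

Rearranged: b = (1, 2, 2, 3, 4, 5, 6, 6, 8).
  b_1=1 ≤ 1
  b_2=2 ≤ 2
  b_3=2 ≤ 3
  b_4=3 ≤ 4
  b_5=4 ≤ 5
  b_6=5 ≤ 6
  b_7=6 ≤ 7
  b_8=6 ≤ 8
  b_9=8 ≤ 9
All bounds hold ⇒ YES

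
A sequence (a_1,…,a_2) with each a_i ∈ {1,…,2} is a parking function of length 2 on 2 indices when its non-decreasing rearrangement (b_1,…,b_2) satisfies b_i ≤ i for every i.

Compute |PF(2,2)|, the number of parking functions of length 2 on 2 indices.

#PF = (3−2)·3^(2−1) = 1·3 = 3
Check (1,2) → sorted (1,2): b_i ≤ i ∀i, a PF.

3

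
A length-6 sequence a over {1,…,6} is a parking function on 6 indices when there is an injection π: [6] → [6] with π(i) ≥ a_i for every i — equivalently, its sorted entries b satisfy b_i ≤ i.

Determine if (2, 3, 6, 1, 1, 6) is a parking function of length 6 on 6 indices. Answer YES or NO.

NO

Order a: b = (1, 1, 2, 3, 6, 6).
  b_1=1 ≤ 1
  b_2=1 ≤ 2
  b_3=2 ≤ 3
  b_4=3 ≤ 4
  b_5=6 > 5
  fails at i=5 ⇒ NO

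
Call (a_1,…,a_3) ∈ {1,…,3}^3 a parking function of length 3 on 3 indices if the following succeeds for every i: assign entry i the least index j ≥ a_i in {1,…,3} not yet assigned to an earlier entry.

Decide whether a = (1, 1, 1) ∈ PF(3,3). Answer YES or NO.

YES

Order a: b = (1, 1, 1).
  b_1=1 ≤ 1
  b_2=1 ≤ 2
  b_3=1 ≤ 3
All bounds hold ⇒ YES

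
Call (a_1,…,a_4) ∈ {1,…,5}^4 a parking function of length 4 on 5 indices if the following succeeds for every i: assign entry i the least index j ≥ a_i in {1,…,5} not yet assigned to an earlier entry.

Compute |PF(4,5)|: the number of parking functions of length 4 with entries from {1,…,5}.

Count = (5+1−4)·(5+1)^{4−1} = 2×216 = 432 (Konheim–Weiss)
Check (5,1,1,1) → sorted (1,1,1,5): b_i ≤ 1+i ∀i, a PF.

432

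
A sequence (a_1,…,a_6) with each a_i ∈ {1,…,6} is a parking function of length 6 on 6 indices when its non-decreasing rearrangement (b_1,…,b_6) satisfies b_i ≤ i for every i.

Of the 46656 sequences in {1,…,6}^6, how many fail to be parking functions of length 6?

29849

|PF| = 1·7^5 = 1×16807 = 16807 [KW]
E.g. (5,4,4,4,5,6) → sorted (4,4,4,5,5,6): b_1=4>1, not a PF.
So 46656 − 16807 = 29849 fail.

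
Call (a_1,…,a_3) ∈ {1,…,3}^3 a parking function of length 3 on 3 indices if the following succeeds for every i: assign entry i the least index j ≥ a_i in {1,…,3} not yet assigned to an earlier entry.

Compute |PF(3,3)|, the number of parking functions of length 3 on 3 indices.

|PF(3,3)| = 1·4^2 = 1×16 = 16 (Konheim–Weiss)
Check (2,2,1) → sorted (1,2,2): b_i ≤ i ∀i, a PF.

16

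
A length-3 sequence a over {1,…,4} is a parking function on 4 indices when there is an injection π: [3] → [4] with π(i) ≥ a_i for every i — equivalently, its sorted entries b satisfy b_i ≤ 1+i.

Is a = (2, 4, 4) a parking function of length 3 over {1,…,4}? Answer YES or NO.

NO

Sorted: b = (2, 4, 4).
  b_1=2 ≤ 2
  b_2=4 > 3
  fails at i=2 ⇒ NO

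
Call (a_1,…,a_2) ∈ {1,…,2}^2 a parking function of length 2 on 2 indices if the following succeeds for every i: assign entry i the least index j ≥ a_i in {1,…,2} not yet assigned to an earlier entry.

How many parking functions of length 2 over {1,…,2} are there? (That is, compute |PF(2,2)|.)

|PF(2,2)| = (2+1−2)·(2+1)^{2−1} = 1 · 3 = 3 (Konheim–Weiss)
One tuple (1,1) → sorted (1,1): b_i ≤ i ∀i, a PF.

3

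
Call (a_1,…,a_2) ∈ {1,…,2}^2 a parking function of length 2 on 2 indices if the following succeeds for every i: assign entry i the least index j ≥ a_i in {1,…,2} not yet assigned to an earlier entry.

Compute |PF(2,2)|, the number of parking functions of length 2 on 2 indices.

Count = (2−2+1)·(2+1)^(2−1) = 1×3 = 3
E.g. (1,1) → sorted (1,1): b_i ≤ i ∀i, a PF.

3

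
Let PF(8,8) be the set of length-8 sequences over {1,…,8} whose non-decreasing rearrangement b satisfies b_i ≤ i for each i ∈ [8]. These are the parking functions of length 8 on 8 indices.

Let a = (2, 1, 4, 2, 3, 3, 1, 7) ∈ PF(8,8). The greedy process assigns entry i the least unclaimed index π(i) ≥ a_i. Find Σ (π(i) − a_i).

13

Σπ = 36 ({1..8} each once); Σa = 2+1+4+2+3+3+1+7 = 23; disp = 36−23 = 13.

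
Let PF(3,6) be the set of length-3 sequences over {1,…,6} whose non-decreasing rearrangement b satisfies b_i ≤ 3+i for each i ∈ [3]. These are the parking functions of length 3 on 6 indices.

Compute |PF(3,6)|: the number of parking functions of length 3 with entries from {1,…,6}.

196

#PF = (6+1−3)·(6+1)^{3−1} = 4 · 49 = 196 (Pollak)
Example (1,3,1) → sorted (1,1,3): b_i ≤ 3+i ∀i, a PF.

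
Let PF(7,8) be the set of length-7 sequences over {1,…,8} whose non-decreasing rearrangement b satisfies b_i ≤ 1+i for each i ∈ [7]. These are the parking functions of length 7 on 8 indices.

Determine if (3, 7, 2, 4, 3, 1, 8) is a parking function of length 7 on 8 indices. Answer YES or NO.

YES

Sorted: b = (1, 2, 3, 3, 4, 7, 8).
  b_1=1 ≤ 2
  b_2=2 ≤ 3
  b_3=3 ≤ 4
  b_4=3 ≤ 5
  b_5=4 ≤ 6
  b_6=7 ≤ 7
  b_7=8 ≤ 8
All bounds hold ⇒ YES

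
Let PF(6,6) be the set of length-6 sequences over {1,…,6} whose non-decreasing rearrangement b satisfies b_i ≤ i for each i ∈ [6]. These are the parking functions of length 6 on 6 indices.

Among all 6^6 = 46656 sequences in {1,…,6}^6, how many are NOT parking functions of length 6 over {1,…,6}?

29849

|PF(6,6)| = (6+1−6)·(6+1)^{6−1} = 1 · 16807 = 16807 [KW]
Example (3,6,5,2,6,4) → sorted (2,3,4,5,6,6): b_1=2>1, not a PF.
So 46656 − 16807 = 29849 fail.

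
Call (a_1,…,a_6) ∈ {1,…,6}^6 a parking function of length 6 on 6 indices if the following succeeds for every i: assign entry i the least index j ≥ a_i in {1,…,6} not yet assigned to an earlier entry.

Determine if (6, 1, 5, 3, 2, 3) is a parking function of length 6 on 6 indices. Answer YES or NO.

YES

Order a: b = (1, 2, 3, 3, 5, 6).
  b_1=1 ≤ 1
  b_2=2 ≤ 2
  b_3=3 ≤ 3
  b_4=3 ≤ 4
  b_5=5 ≤ 5
  b_6=6 ≤ 6
All bounds hold ⇒ YES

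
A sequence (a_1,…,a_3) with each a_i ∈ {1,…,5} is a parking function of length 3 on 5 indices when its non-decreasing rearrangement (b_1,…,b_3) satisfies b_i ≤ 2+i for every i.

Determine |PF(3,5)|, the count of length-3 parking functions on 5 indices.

#PF = (6−3)·6^(3−1) = 3·36 = 108 (Konheim–Weiss)
One tuple (3,1,4) → sorted (1,3,4): b_i ≤ 2+i ∀i, a PF.

108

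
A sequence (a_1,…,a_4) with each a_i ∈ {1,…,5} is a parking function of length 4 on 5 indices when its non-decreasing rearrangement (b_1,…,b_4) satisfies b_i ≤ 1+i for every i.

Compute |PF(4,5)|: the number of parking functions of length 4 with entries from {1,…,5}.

432

|PF(4,5)| = (5+1−4)·(5+1)^{4−1} = 2·216 = 432 (Konheim–Weiss)
Check (5,2,1,2) → sorted (1,2,2,5): b_i ≤ 1+i ∀i, a PF.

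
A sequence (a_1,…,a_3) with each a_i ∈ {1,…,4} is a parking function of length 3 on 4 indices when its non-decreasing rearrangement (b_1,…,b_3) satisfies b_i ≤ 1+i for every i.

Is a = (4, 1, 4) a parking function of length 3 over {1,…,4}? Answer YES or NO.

Rearranged: b = (1, 4, 4).
  b_1=1 ≤ 2
  b_2=4 > 3
  fails at i=2 ⇒ NO

NO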